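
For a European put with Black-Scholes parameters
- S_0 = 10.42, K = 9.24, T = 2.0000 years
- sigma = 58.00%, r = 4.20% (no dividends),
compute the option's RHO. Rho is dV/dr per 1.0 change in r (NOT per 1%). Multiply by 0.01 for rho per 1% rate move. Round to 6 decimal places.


d1 = 0.6590541825; d2 = -0.1611896837
phi(d1) = 0.3210640186; exp(-qT) = 1.0000000000; exp(-rT) = 0.9194312561
N(-d2) = 0.5640279969
Rho = -K*T*exp(-rT)*N(-d2) = -9.2400 * 2.0000 * 0.9194312561 * 0.5640279969 = -9.583450

Answer: Rho = -9.583450


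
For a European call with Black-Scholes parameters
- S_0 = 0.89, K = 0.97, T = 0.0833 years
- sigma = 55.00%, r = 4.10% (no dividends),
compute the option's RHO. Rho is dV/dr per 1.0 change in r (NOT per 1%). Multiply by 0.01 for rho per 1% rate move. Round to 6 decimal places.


d1 = -0.4413529990; d2 = -0.6000925656
phi(d1) = 0.3619190293; exp(-qT) = 1.0000000000; exp(-rT) = 0.9965905255
N(d2) = 0.2742222735
Rho = K*T*exp(-rT)*N(d2) = 0.9700 * 0.0833 * 0.9965905255 * 0.2742222735 = 0.022082

Answer: Rho = 0.022082


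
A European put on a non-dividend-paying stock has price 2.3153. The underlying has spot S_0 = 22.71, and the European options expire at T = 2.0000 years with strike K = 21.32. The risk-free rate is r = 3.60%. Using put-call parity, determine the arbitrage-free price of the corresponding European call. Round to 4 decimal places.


Answer: Call price = 5.1864

Derivation:
Put-call parity: C - P = S_0 * exp(-qT) - K * exp(-rT).
S_0 * exp(-qT) = 22.7100 * 1.00000000 = 22.71000000
K * exp(-rT) = 21.3200 * 0.93053090 = 19.83891870
C = P + S*exp(-qT) - K*exp(-rT)
C = 2.3153 + 22.71000000 - 19.83891870 = 5.1864


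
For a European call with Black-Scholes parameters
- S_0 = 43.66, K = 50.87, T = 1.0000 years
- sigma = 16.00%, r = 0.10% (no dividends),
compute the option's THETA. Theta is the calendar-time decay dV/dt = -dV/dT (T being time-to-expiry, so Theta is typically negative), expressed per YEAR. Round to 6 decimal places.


d1 = -0.8690062982; d2 = -1.0290062982
phi(d1) = 0.2734806234; exp(-qT) = 1.0000000000; exp(-rT) = 0.9990004998
Theta = -S*exp(-qT)*phi(d1)*sigma/(2*sqrt(T)) - r*K*exp(-rT)*N(d2) + q*S*exp(-qT)*N(d1)
N(d1) = 0.1924218429; N(d2) = 0.1517383576; sqrt(T) = 1.0000000000
Term 1 = -43.6600 * 1.0000000000 * 0.2734806234 * 0.1600 / (2 * 1.0000000000) = -0.9552131214
Term 2 = -0.0010 * 50.8700 * 0.9990004998 * 0.1517383576 = -0.0077112152
Term 3 = 0 (no dividend yield, q = 0)
Theta = -0.9552131214 + (-0.0077112152) + (0.0000000000) = -0.962924

Answer: Theta = -0.962924


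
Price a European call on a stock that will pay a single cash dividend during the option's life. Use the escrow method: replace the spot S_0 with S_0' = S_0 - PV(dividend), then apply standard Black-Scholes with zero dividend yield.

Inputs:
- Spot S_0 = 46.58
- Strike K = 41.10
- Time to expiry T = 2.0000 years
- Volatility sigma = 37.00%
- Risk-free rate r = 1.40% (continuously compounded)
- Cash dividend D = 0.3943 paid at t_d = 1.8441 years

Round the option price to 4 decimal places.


PV(D) = D * exp(-r * t_d) = 0.3943 * 0.97451302 = 0.38425048
S_0' = S_0 - PV(D) = 46.5800 - 0.38425048 = 46.19574952
d1 = (ln(S_0'/K) + (r + sigma^2/2)*T) / (sigma*sqrt(T)) = 0.53850896
d2 = d1 - sigma*sqrt(T) = 0.01524994
exp(-rT) = 0.97238837
N(d1) = 0.70488714; N(d2) = 0.50608361
C = S_0' * N(d1) - K * exp(-rT) * N(d2) = 46.19574952 * 0.70488714 - 41.1000 * 0.97238837 * 0.50608361 = 12.3371

Answer: Price = 12.3371


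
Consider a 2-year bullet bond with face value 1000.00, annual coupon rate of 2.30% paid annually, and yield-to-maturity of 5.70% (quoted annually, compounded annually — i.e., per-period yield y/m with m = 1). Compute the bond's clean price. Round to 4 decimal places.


Answer: Price = 937.4016

Derivation:
Coupon per period c = face * coupon_rate / m = 23.000000
Periods per year m = 1; per-period yield y/m = 0.057000
Number of cashflows N = 2
Cashflows (t years, CF_t, discount factor 1/(1+y/m)^(m*t), PV):
  t = 1.0000: CF_t = 23.000000, DF = 0.946074, PV = 21.759697
  t = 2.0000: CF_t = 1023.000000, DF = 0.895056, PV = 915.641903
Price P = sum_t PV_t = 937.401600


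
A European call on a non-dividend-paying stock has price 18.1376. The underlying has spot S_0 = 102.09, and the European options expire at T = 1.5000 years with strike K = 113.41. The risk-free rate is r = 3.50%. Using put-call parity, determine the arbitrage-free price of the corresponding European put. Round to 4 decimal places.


Answer: Put price = 23.6572

Derivation:
Put-call parity: C - P = S_0 * exp(-qT) - K * exp(-rT).
S_0 * exp(-qT) = 102.0900 * 1.00000000 = 102.09000000
K * exp(-rT) = 113.4100 * 0.94885432 = 107.60956855
P = C - S*exp(-qT) + K*exp(-rT)
P = 18.1376 - 102.09000000 + 107.60956855 = 23.6572


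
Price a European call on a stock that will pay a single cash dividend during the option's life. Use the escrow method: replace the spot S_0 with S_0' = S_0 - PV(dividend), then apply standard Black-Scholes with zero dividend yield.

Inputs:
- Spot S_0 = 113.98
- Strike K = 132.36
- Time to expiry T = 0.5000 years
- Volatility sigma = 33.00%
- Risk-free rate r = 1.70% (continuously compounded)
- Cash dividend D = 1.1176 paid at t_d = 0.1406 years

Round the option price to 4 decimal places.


Answer: Price = 4.4224

Derivation:
PV(D) = D * exp(-r * t_d) = 1.1176 * 0.99761265 = 1.11493190
S_0' = S_0 - PV(D) = 113.9800 - 1.11493190 = 112.86506810
d1 = (ln(S_0'/K) + (r + sigma^2/2)*T) / (sigma*sqrt(T)) = -0.52971925
d2 = d1 - sigma*sqrt(T) = -0.76306449
exp(-rT) = 0.99153602
N(d1) = 0.29815330; N(d2) = 0.22271247
C = S_0' * N(d1) - K * exp(-rT) * N(d2) = 112.86506810 * 0.29815330 - 132.3600 * 0.99153602 * 0.22271247 = 4.4224


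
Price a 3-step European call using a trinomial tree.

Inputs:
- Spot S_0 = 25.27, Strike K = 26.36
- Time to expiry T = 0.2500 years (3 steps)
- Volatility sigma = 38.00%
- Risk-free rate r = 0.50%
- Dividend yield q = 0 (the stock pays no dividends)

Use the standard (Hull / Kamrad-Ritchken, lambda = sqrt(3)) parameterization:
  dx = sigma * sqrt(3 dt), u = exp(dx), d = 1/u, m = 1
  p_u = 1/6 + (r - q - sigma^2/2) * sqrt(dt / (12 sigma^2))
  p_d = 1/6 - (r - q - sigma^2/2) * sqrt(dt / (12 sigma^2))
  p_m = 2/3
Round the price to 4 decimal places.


Answer: Price = V(0,0) = 1.4545

Derivation:
dt = T/N = 0.083333; dx = sigma*sqrt(3*dt) = 0.190000
u = exp(dx) = 1.209250; d = 1/u = 0.826959
p_u = 0.151930, p_m = 0.666667, p_d = 0.181404
Discount per step: exp(-r*dt) = 0.999583
Stock lattice S(k, j) with j the centered position index:
  k=0: S(0,+0) = 25.2700
  k=1: S(1,-1) = 20.8973; S(1,+0) = 25.2700; S(1,+1) = 30.5577
  k=2: S(2,-2) = 17.2812; S(2,-1) = 20.8973; S(2,+0) = 25.2700; S(2,+1) = 30.5577; S(2,+2) = 36.9519
  k=3: S(3,-3) = 14.2908; S(3,-2) = 17.2812; S(3,-1) = 20.8973; S(3,+0) = 25.2700; S(3,+1) = 30.5577; S(3,+2) = 36.9519; S(3,+3) = 44.6841
Terminal payoffs V(N, j) = max(S_T - K, 0):
  V(3,-3) = 0.000000; V(3,-2) = 0.000000; V(3,-1) = 0.000000; V(3,+0) = 0.000000; V(3,+1) = 4.197737; V(3,+2) = 10.591932; V(3,+3) = 18.324108
Backward induction: V(k, j) = exp(-r*dt) * [p_u * V(k+1, j+1) + p_m * V(k+1, j) + p_d * V(k+1, j-1)]
  V(2,-2) = exp(-r*dt) * [p_u*0.000000 + p_m*0.000000 + p_d*0.000000] = 0.000000
  V(2,-1) = exp(-r*dt) * [p_u*0.000000 + p_m*0.000000 + p_d*0.000000] = 0.000000
  V(2,+0) = exp(-r*dt) * [p_u*4.197737 + p_m*0.000000 + p_d*0.000000] = 0.637496
  V(2,+1) = exp(-r*dt) * [p_u*10.591932 + p_m*4.197737 + p_d*0.000000] = 4.405886
  V(2,+2) = exp(-r*dt) * [p_u*18.324108 + p_m*10.591932 + p_d*4.197737] = 10.602332
  V(1,-1) = exp(-r*dt) * [p_u*0.637496 + p_m*0.000000 + p_d*0.000000] = 0.096814
  V(1,+0) = exp(-r*dt) * [p_u*4.405886 + p_m*0.637496 + p_d*0.000000] = 1.093927
  V(1,+1) = exp(-r*dt) * [p_u*10.602332 + p_m*4.405886 + p_d*0.637496] = 4.661769
  V(0,+0) = exp(-r*dt) * [p_u*4.661769 + p_m*1.093927 + p_d*0.096814] = 1.454502


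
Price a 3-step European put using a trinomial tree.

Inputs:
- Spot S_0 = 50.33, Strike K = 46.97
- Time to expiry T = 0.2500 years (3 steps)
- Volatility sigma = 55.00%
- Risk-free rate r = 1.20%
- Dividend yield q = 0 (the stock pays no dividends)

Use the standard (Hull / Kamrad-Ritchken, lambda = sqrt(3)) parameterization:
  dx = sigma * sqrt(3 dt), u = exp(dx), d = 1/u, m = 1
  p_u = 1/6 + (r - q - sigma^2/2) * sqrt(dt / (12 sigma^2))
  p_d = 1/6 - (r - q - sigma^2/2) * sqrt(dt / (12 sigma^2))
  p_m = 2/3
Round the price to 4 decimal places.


Answer: Price = V(0,0) = 3.7410

Derivation:
dt = T/N = 0.083333; dx = sigma*sqrt(3*dt) = 0.275000
u = exp(dx) = 1.316531; d = 1/u = 0.759572
p_u = 0.145568, p_m = 0.666667, p_d = 0.187765
Discount per step: exp(-r*dt) = 0.999000
Stock lattice S(k, j) with j the centered position index:
  k=0: S(0,+0) = 50.3300
  k=1: S(1,-1) = 38.2293; S(1,+0) = 50.3300; S(1,+1) = 66.2610
  k=2: S(2,-2) = 29.0379; S(2,-1) = 38.2293; S(2,+0) = 50.3300; S(2,+1) = 66.2610; S(2,+2) = 87.2346
  k=3: S(3,-3) = 22.0564; S(3,-2) = 29.0379; S(3,-1) = 38.2293; S(3,+0) = 50.3300; S(3,+1) = 66.2610; S(3,+2) = 87.2346; S(3,+3) = 114.8471
Terminal payoffs V(N, j) = max(K - S_T, 0):
  V(3,-3) = 24.913633; V(3,-2) = 17.932116; V(3,-1) = 8.740735; V(3,+0) = 0.000000; V(3,+1) = 0.000000; V(3,+2) = 0.000000; V(3,+3) = 0.000000
Backward induction: V(k, j) = exp(-r*dt) * [p_u * V(k+1, j+1) + p_m * V(k+1, j) + p_d * V(k+1, j-1)]
  V(2,-2) = exp(-r*dt) * [p_u*8.740735 + p_m*17.932116 + p_d*24.913633] = 17.887133
  V(2,-1) = exp(-r*dt) * [p_u*0.000000 + p_m*8.740735 + p_d*17.932116] = 9.184994
  V(2,+0) = exp(-r*dt) * [p_u*0.000000 + p_m*0.000000 + p_d*8.740735] = 1.639565
  V(2,+1) = exp(-r*dt) * [p_u*0.000000 + p_m*0.000000 + p_d*0.000000] = 0.000000
  V(2,+2) = exp(-r*dt) * [p_u*0.000000 + p_m*0.000000 + p_d*0.000000] = 0.000000
  V(1,-1) = exp(-r*dt) * [p_u*1.639565 + p_m*9.184994 + p_d*17.887133] = 9.710862
  V(1,+0) = exp(-r*dt) * [p_u*0.000000 + p_m*1.639565 + p_d*9.184994] = 2.814849
  V(1,+1) = exp(-r*dt) * [p_u*0.000000 + p_m*0.000000 + p_d*1.639565] = 0.307545
  V(0,+0) = exp(-r*dt) * [p_u*0.307545 + p_m*2.814849 + p_d*9.710862] = 3.740953


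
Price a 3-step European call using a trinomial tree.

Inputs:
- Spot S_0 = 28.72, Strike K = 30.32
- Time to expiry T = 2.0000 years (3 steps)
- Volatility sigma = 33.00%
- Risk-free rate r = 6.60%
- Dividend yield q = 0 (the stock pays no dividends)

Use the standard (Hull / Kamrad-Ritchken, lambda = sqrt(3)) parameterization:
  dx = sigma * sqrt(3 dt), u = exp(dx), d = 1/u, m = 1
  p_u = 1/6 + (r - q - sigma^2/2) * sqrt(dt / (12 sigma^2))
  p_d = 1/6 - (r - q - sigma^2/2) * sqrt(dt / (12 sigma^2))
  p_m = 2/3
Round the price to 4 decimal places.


dt = T/N = 0.666667; dx = sigma*sqrt(3*dt) = 0.466690
u = exp(dx) = 1.594708; d = 1/u = 0.627074
p_u = 0.174916, p_m = 0.666667, p_d = 0.158417
Discount per step: exp(-r*dt) = 0.956954
Stock lattice S(k, j) with j the centered position index:
  k=0: S(0,+0) = 28.7200
  k=1: S(1,-1) = 18.0096; S(1,+0) = 28.7200; S(1,+1) = 45.8000
  k=2: S(2,-2) = 11.2933; S(2,-1) = 18.0096; S(2,+0) = 28.7200; S(2,+1) = 45.8000; S(2,+2) = 73.0376
  k=3: S(3,-3) = 7.0818; S(3,-2) = 11.2933; S(3,-1) = 18.0096; S(3,+0) = 28.7200; S(3,+1) = 45.8000; S(3,+2) = 73.0376; S(3,+3) = 116.4737
Terminal payoffs V(N, j) = max(S_T - K, 0):
  V(3,-3) = 0.000000; V(3,-2) = 0.000000; V(3,-1) = 0.000000; V(3,+0) = 0.000000; V(3,+1) = 15.480006; V(3,+2) = 42.717623; V(3,+3) = 86.153662
Backward induction: V(k, j) = exp(-r*dt) * [p_u * V(k+1, j+1) + p_m * V(k+1, j) + p_d * V(k+1, j-1)]
  V(2,-2) = exp(-r*dt) * [p_u*0.000000 + p_m*0.000000 + p_d*0.000000] = 0.000000
  V(2,-1) = exp(-r*dt) * [p_u*0.000000 + p_m*0.000000 + p_d*0.000000] = 0.000000
  V(2,+0) = exp(-r*dt) * [p_u*15.480006 + p_m*0.000000 + p_d*0.000000] = 2.591149
  V(2,+1) = exp(-r*dt) * [p_u*42.717623 + p_m*15.480006 + p_d*0.000000] = 17.026135
  V(2,+2) = exp(-r*dt) * [p_u*86.153662 + p_m*42.717623 + p_d*15.480006] = 44.020253
  V(1,-1) = exp(-r*dt) * [p_u*2.591149 + p_m*0.000000 + p_d*0.000000] = 0.433724
  V(1,+0) = exp(-r*dt) * [p_u*17.026135 + p_m*2.591149 + p_d*0.000000] = 4.503023
  V(1,+1) = exp(-r*dt) * [p_u*44.020253 + p_m*17.026135 + p_d*2.591149] = 18.623373
  V(0,+0) = exp(-r*dt) * [p_u*18.623373 + p_m*4.503023 + p_d*0.433724] = 6.055849

Answer: Price = V(0,0) = 6.0558


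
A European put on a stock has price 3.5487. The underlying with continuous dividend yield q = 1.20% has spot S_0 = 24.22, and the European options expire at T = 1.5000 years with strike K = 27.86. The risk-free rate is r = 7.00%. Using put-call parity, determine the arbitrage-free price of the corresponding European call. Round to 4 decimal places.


Put-call parity: C - P = S_0 * exp(-qT) - K * exp(-rT).
S_0 * exp(-qT) = 24.2200 * 0.98216103 = 23.78794020
K * exp(-rT) = 27.8600 * 0.90032452 = 25.08304120
C = P + S*exp(-qT) - K*exp(-rT)
C = 3.5487 + 23.78794020 - 25.08304120 = 2.2536

Answer: Call price = 2.2536


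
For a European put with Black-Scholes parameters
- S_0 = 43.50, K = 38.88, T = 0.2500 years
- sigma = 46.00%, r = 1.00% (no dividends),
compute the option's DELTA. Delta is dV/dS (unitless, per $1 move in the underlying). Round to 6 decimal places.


d1 = 0.6140476457; d2 = 0.3840476457
phi(d1) = 0.3303951922; exp(-qT) = 1.0000000000; exp(-rT) = 0.9975031224
N(-d1) = 0.2695919215
Delta = -exp(-qT) * N(-d1) = -1.0000000000 * 0.2695919215 = -0.269592

Answer: Delta = -0.269592


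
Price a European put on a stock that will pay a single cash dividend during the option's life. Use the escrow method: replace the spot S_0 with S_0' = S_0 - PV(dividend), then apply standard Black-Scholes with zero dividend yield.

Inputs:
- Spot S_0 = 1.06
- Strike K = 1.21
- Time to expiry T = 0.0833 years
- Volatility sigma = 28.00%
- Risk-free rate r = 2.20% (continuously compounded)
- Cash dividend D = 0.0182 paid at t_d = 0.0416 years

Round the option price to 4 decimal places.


PV(D) = D * exp(-r * t_d) = 0.0182 * 0.99908522 = 0.01818335
S_0' = S_0 - PV(D) = 1.0600 - 0.01818335 = 1.04181665
d1 = (ln(S_0'/K) + (r + sigma^2/2)*T) / (sigma*sqrt(T)) = -1.78877983
d2 = d1 - sigma*sqrt(T) = -1.86959270
exp(-rT) = 0.99816908
N(-d1) = 0.96317486; N(-d2) = 0.96922980
P = K * exp(-rT) * N(-d2) - S_0' * N(-d1) = 1.2100 * 0.99816908 * 0.96922980 - 1.04181665 * 0.96317486 = 0.1672

Answer: Price = 0.1672


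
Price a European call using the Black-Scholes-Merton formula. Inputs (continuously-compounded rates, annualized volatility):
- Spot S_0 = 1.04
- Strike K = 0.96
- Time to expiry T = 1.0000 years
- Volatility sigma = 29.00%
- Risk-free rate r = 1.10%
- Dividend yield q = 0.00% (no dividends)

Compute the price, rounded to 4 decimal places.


Answer: Price = 0.1655

Derivation:
d1 = (ln(S/K) + (r - q + 0.5*sigma^2) * T) / (sigma * sqrt(T)) = 0.45894037
d2 = d1 - sigma * sqrt(T) = 0.16894037
exp(-rT) = 0.98906028; exp(-qT) = 1.00000000
C = S_0 * exp(-qT) * N(d1) - K * exp(-rT) * N(d2)
N(d1) = 0.67686151; N(d2) = 0.56707823
C = 1.0400 * 1.00000000 * 0.67686151 - 0.9600 * 0.98906028 * 0.56707823 = 0.1655


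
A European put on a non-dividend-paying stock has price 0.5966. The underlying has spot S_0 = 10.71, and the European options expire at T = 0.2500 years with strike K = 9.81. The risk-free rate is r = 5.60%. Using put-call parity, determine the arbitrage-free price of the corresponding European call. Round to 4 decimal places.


Answer: Call price = 1.6330

Derivation:
Put-call parity: C - P = S_0 * exp(-qT) - K * exp(-rT).
S_0 * exp(-qT) = 10.7100 * 1.00000000 = 10.71000000
K * exp(-rT) = 9.8100 * 0.98609754 = 9.67361691
C = P + S*exp(-qT) - K*exp(-rT)
C = 0.5966 + 10.71000000 - 9.67361691 = 1.6330


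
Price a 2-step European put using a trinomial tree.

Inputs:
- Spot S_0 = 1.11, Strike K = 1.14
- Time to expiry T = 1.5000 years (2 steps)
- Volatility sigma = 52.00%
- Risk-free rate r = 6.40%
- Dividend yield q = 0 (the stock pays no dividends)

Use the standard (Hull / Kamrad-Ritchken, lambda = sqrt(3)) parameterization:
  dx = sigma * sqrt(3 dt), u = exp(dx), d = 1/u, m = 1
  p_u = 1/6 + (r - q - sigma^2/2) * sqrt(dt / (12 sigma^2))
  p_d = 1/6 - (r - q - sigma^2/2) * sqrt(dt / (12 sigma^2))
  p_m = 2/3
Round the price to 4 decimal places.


Answer: Price = V(0,0) = 0.2004

Derivation:
dt = T/N = 0.750000; dx = sigma*sqrt(3*dt) = 0.780000
u = exp(dx) = 2.181472; d = 1/u = 0.458406
p_u = 0.132436, p_m = 0.666667, p_d = 0.200897
Discount per step: exp(-r*dt) = 0.953134
Stock lattice S(k, j) with j the centered position index:
  k=0: S(0,+0) = 1.1100
  k=1: S(1,-1) = 0.5088; S(1,+0) = 1.1100; S(1,+1) = 2.4214
  k=2: S(2,-2) = 0.2333; S(2,-1) = 0.5088; S(2,+0) = 1.1100; S(2,+1) = 2.4214; S(2,+2) = 5.2823
Terminal payoffs V(N, j) = max(K - S_T, 0):
  V(2,-2) = 0.906749; V(2,-1) = 0.631169; V(2,+0) = 0.030000; V(2,+1) = 0.000000; V(2,+2) = 0.000000
Backward induction: V(k, j) = exp(-r*dt) * [p_u * V(k+1, j+1) + p_m * V(k+1, j) + p_d * V(k+1, j-1)]
  V(1,-1) = exp(-r*dt) * [p_u*0.030000 + p_m*0.631169 + p_d*0.906749] = 0.578472
  V(1,+0) = exp(-r*dt) * [p_u*0.000000 + p_m*0.030000 + p_d*0.631169] = 0.139920
  V(1,+1) = exp(-r*dt) * [p_u*0.000000 + p_m*0.000000 + p_d*0.030000] = 0.005744
  V(0,+0) = exp(-r*dt) * [p_u*0.005744 + p_m*0.139920 + p_d*0.578472] = 0.200401


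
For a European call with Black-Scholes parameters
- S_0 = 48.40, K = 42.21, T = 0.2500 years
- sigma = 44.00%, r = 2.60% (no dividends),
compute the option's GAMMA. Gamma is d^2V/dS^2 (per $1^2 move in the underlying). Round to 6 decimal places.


d1 = 0.7615575179; d2 = 0.5415575179
phi(d1) = 0.2985184737; exp(-qT) = 1.0000000000; exp(-rT) = 0.9935210793
Gamma = exp(-qT) * phi(d1) / (S * sigma * sqrt(T)) = 1.0000000000 * 0.2985184737 / (48.4000 * 0.4400 * 0.5000000000) = 0.028035

Answer: Gamma = 0.028035


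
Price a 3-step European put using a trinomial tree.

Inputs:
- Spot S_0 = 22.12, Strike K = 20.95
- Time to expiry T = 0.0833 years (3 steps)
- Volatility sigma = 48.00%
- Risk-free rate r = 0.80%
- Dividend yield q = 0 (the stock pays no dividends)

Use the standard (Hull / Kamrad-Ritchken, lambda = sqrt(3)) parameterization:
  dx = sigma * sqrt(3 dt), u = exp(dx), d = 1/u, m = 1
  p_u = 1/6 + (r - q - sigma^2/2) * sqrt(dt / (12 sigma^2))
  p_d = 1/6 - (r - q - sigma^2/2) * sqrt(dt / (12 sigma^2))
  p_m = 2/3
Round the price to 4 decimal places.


dt = T/N = 0.027767; dx = sigma*sqrt(3*dt) = 0.138536
u = exp(dx) = 1.148591; d = 1/u = 0.870632
p_u = 0.155924, p_m = 0.666667, p_d = 0.177410
Discount per step: exp(-r*dt) = 0.999778
Stock lattice S(k, j) with j the centered position index:
  k=0: S(0,+0) = 22.1200
  k=1: S(1,-1) = 19.2584; S(1,+0) = 22.1200; S(1,+1) = 25.4068
  k=2: S(2,-2) = 16.7669; S(2,-1) = 19.2584; S(2,+0) = 22.1200; S(2,+1) = 25.4068; S(2,+2) = 29.1821
  k=3: S(3,-3) = 14.5978; S(3,-2) = 16.7669; S(3,-1) = 19.2584; S(3,+0) = 22.1200; S(3,+1) = 25.4068; S(3,+2) = 29.1821; S(3,+3) = 33.5183
Terminal payoffs V(N, j) = max(K - S_T, 0):
  V(3,-3) = 6.352166; V(3,-2) = 4.183053; V(3,-1) = 1.691629; V(3,+0) = 0.000000; V(3,+1) = 0.000000; V(3,+2) = 0.000000; V(3,+3) = 0.000000
Backward induction: V(k, j) = exp(-r*dt) * [p_u * V(k+1, j+1) + p_m * V(k+1, j) + p_d * V(k+1, j-1)]
  V(2,-2) = exp(-r*dt) * [p_u*1.691629 + p_m*4.183053 + p_d*6.352166] = 4.178475
  V(2,-1) = exp(-r*dt) * [p_u*0.000000 + p_m*1.691629 + p_d*4.183053] = 1.869451
  V(2,+0) = exp(-r*dt) * [p_u*0.000000 + p_m*0.000000 + p_d*1.691629] = 0.300045
  V(2,+1) = exp(-r*dt) * [p_u*0.000000 + p_m*0.000000 + p_d*0.000000] = 0.000000
  V(2,+2) = exp(-r*dt) * [p_u*0.000000 + p_m*0.000000 + p_d*0.000000] = 0.000000
  V(1,-1) = exp(-r*dt) * [p_u*0.300045 + p_m*1.869451 + p_d*4.178475] = 2.033935
  V(1,+0) = exp(-r*dt) * [p_u*0.000000 + p_m*0.300045 + p_d*1.869451] = 0.531570
  V(1,+1) = exp(-r*dt) * [p_u*0.000000 + p_m*0.000000 + p_d*0.300045] = 0.053219
  V(0,+0) = exp(-r*dt) * [p_u*0.053219 + p_m*0.531570 + p_d*2.033935] = 0.723357

Answer: Price = V(0,0) = 0.7234


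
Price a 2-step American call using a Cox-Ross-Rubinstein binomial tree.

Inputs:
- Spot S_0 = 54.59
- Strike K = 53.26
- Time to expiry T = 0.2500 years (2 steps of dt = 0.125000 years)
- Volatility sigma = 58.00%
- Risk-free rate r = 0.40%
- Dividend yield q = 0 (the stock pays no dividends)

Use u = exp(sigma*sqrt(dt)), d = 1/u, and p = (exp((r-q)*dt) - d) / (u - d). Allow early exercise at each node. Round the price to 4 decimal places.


dt = T/N = 0.125000
u = exp(sigma*sqrt(dt)) = 1.227600; d = 1/u = 0.814598
p = (exp((r-q)*dt) - d) / (u - d) = 0.450125
Discount per step: exp(-r*dt) = 0.999500
Stock lattice S(k, i) with i counting down-moves:
  k=0: S(0,0) = 54.5900
  k=1: S(1,0) = 67.0147; S(1,1) = 44.4689
  k=2: S(2,0) = 82.2672; S(2,1) = 54.5900; S(2,2) = 36.2242
Terminal payoffs V(N, i) = max(S_T - K, 0):
  V(2,0) = 29.007213; V(2,1) = 1.330000; V(2,2) = 0.000000
Backward induction: V(k, i) = exp(-r*dt) * [p * V(k+1, i) + (1-p) * V(k+1, i+1)]; then take max(V_cont, immediate exercise) for American.
  V(1,0) = exp(-r*dt) * [p*29.007213 + (1-p)*1.330000] = 13.781302; exercise = 13.754679; V(1,0) = max -> 13.781302
  V(1,1) = exp(-r*dt) * [p*1.330000 + (1-p)*0.000000] = 0.598366; exercise = 0.000000; V(1,1) = max -> 0.598366
  V(0,0) = exp(-r*dt) * [p*13.781302 + (1-p)*0.598366] = 6.529065; exercise = 1.330000; V(0,0) = max -> 6.529065

Answer: Price = V(0,0) = 6.5291


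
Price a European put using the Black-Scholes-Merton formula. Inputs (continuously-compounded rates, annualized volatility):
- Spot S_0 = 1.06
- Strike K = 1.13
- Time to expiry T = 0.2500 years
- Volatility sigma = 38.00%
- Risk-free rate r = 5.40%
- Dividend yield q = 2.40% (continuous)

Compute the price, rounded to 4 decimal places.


Answer: Price = 0.1162

Derivation:
d1 = (ln(S/K) + (r - q + 0.5*sigma^2) * T) / (sigma * sqrt(T)) = -0.20209855
d2 = d1 - sigma * sqrt(T) = -0.39209855
exp(-rT) = 0.98659072; exp(-qT) = 0.99401796
P = K * exp(-rT) * N(-d2) - S_0 * exp(-qT) * N(-d1)
N(-d1) = 0.58008016; N(-d2) = 0.65250730
P = 1.1300 * 0.98659072 * 0.65250730 - 1.0600 * 0.99401796 * 0.58008016 = 0.1162


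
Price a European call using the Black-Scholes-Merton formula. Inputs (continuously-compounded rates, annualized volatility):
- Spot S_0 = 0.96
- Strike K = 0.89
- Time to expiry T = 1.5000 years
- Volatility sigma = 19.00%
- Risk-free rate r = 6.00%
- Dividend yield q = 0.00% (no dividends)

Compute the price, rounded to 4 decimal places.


Answer: Price = 0.1753

Derivation:
d1 = (ln(S/K) + (r - q + 0.5*sigma^2) * T) / (sigma * sqrt(T)) = 0.82847253
d2 = d1 - sigma * sqrt(T) = 0.59577100
exp(-rT) = 0.91393119; exp(-qT) = 1.00000000
C = S_0 * exp(-qT) * N(d1) - K * exp(-rT) * N(d2)
N(d1) = 0.79629853; N(d2) = 0.72433589
C = 0.9600 * 1.00000000 * 0.79629853 - 0.8900 * 0.91393119 * 0.72433589 = 0.1753


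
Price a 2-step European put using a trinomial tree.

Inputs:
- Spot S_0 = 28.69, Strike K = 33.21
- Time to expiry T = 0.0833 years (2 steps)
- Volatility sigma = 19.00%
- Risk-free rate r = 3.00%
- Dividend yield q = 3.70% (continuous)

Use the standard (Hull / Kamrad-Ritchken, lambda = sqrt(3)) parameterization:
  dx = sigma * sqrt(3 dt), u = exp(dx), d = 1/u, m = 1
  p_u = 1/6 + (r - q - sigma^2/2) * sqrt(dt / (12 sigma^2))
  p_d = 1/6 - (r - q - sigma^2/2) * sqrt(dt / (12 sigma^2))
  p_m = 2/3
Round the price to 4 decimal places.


dt = T/N = 0.041650; dx = sigma*sqrt(3*dt) = 0.067162
u = exp(dx) = 1.069468; d = 1/u = 0.935044
p_u = 0.158899, p_m = 0.666667, p_d = 0.174434
Discount per step: exp(-r*dt) = 0.998751
Stock lattice S(k, j) with j the centered position index:
  k=0: S(0,+0) = 28.6900
  k=1: S(1,-1) = 26.8264; S(1,+0) = 28.6900; S(1,+1) = 30.6830
  k=2: S(2,-2) = 25.0839; S(2,-1) = 26.8264; S(2,+0) = 28.6900; S(2,+1) = 30.6830; S(2,+2) = 32.8146
Terminal payoffs V(N, j) = max(K - S_T, 0):
  V(2,-2) = 8.126125; V(2,-1) = 6.383588; V(2,+0) = 4.520000; V(2,+1) = 2.526951; V(2,+2) = 0.395449
Backward induction: V(k, j) = exp(-r*dt) * [p_u * V(k+1, j+1) + p_m * V(k+1, j) + p_d * V(k+1, j-1)]
  V(1,-1) = exp(-r*dt) * [p_u*4.520000 + p_m*6.383588 + p_d*8.126125] = 6.383442
  V(1,+0) = exp(-r*dt) * [p_u*2.526951 + p_m*4.520000 + p_d*6.383588] = 4.522724
  V(1,+1) = exp(-r*dt) * [p_u*0.395449 + p_m*2.526951 + p_d*4.520000] = 2.532746
  V(0,+0) = exp(-r*dt) * [p_u*2.532746 + p_m*4.522724 + p_d*6.383442] = 4.525432

Answer: Price = V(0,0) = 4.5254


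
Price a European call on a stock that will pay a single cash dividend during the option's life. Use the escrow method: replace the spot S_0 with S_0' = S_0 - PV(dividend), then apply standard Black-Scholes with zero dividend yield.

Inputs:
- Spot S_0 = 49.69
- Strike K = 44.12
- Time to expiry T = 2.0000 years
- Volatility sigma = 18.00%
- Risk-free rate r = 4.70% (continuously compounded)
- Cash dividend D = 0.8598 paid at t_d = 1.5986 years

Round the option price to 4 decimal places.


Answer: Price = 10.1464

Derivation:
PV(D) = D * exp(-r * t_d) = 0.8598 * 0.92761899 = 0.79756681
S_0' = S_0 - PV(D) = 49.6900 - 0.79756681 = 48.89243319
d1 = (ln(S_0'/K) + (r + sigma^2/2)*T) / (sigma*sqrt(T)) = 0.90002692
d2 = d1 - sigma*sqrt(T) = 0.64546848
exp(-rT) = 0.91028276
N(d1) = 0.81594704; N(d2) = 0.74068818
C = S_0' * N(d1) - K * exp(-rT) * N(d2) = 48.89243319 * 0.81594704 - 44.1200 * 0.91028276 * 0.74068818 = 10.1464


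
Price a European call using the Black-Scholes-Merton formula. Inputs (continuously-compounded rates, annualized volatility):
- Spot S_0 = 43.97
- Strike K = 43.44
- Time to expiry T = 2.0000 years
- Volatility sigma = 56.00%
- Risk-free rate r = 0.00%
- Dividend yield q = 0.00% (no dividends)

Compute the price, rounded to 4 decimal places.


Answer: Price = 13.7224

Derivation:
d1 = (ln(S/K) + (r - q + 0.5*sigma^2) * T) / (sigma * sqrt(T)) = 0.41129233
d2 = d1 - sigma * sqrt(T) = -0.38066726
exp(-rT) = 1.00000000; exp(-qT) = 1.00000000
C = S_0 * exp(-qT) * N(d1) - K * exp(-rT) * N(d2)
N(d1) = 0.65957090; N(d2) = 0.35172508
C = 43.9700 * 1.00000000 * 0.65957090 - 43.4400 * 1.00000000 * 0.35172508 = 13.7224


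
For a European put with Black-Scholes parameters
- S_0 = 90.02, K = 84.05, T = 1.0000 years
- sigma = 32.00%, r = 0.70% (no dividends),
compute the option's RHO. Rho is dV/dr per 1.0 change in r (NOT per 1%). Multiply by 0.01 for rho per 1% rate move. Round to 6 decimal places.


d1 = 0.3963125250; d2 = 0.0763125250
phi(d1) = 0.3688112284; exp(-qT) = 1.0000000000; exp(-rT) = 0.9930244429
N(-d2) = 0.4695852307
Rho = -K*T*exp(-rT)*N(-d2) = -84.0500 * 1.0000 * 0.9930244429 * 0.4695852307 = -39.193323

Answer: Rho = -39.193323


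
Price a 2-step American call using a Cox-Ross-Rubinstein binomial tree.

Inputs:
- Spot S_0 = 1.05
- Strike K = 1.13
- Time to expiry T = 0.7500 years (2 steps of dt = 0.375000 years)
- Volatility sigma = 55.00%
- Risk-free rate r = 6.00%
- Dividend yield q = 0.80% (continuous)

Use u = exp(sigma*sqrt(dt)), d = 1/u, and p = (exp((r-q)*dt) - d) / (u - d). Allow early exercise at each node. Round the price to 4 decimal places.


Answer: Price = V(0,0) = 0.1762

Derivation:
dt = T/N = 0.375000
u = exp(sigma*sqrt(dt)) = 1.400466; d = 1/u = 0.714048
p = (exp((r-q)*dt) - d) / (u - d) = 0.445273
Discount per step: exp(-r*dt) = 0.977751
Stock lattice S(k, i) with i counting down-moves:
  k=0: S(0,0) = 1.0500
  k=1: S(1,0) = 1.4705; S(1,1) = 0.7498
  k=2: S(2,0) = 2.0594; S(2,1) = 1.0500; S(2,2) = 0.5354
Terminal payoffs V(N, i) = max(S_T - K, 0):
  V(2,0) = 0.929369; V(2,1) = 0.000000; V(2,2) = 0.000000
Backward induction: V(k, i) = exp(-r*dt) * [p * V(k+1, i) + (1-p) * V(k+1, i+1)]; then take max(V_cont, immediate exercise) for American.
  V(1,0) = exp(-r*dt) * [p*0.929369 + (1-p)*0.000000] = 0.404616; exercise = 0.340489; V(1,0) = max -> 0.404616
  V(1,1) = exp(-r*dt) * [p*0.000000 + (1-p)*0.000000] = 0.000000; exercise = 0.000000; V(1,1) = max -> 0.000000
  V(0,0) = exp(-r*dt) * [p*0.404616 + (1-p)*0.000000] = 0.176156; exercise = 0.000000; V(0,0) = max -> 0.176156


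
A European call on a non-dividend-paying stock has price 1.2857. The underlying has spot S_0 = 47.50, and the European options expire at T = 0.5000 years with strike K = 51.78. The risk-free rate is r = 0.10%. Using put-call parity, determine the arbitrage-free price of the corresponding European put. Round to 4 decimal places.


Put-call parity: C - P = S_0 * exp(-qT) - K * exp(-rT).
S_0 * exp(-qT) = 47.5000 * 1.00000000 = 47.50000000
K * exp(-rT) = 51.7800 * 0.99950012 = 51.75411647
P = C - S*exp(-qT) + K*exp(-rT)
P = 1.2857 - 47.50000000 + 51.75411647 = 5.5398

Answer: Put price = 5.5398


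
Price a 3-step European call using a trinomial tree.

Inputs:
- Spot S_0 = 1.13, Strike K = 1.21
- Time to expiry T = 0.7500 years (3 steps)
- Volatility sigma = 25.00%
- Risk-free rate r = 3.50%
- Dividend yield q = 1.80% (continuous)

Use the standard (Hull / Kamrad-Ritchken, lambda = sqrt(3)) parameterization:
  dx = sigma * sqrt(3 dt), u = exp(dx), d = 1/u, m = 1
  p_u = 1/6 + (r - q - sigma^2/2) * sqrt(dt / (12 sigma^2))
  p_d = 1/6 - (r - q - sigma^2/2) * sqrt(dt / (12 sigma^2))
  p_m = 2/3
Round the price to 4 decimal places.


Answer: Price = V(0,0) = 0.0720

Derivation:
dt = T/N = 0.250000; dx = sigma*sqrt(3*dt) = 0.216506
u = exp(dx) = 1.241731; d = 1/u = 0.805327
p_u = 0.158439, p_m = 0.666667, p_d = 0.174894
Discount per step: exp(-r*dt) = 0.991288
Stock lattice S(k, j) with j the centered position index:
  k=0: S(0,+0) = 1.1300
  k=1: S(1,-1) = 0.9100; S(1,+0) = 1.1300; S(1,+1) = 1.4032
  k=2: S(2,-2) = 0.7329; S(2,-1) = 0.9100; S(2,+0) = 1.1300; S(2,+1) = 1.4032; S(2,+2) = 1.7423
  k=3: S(3,-3) = 0.5902; S(3,-2) = 0.7329; S(3,-1) = 0.9100; S(3,+0) = 1.1300; S(3,+1) = 1.4032; S(3,+2) = 1.7423; S(3,+3) = 2.1635
Terminal payoffs V(N, j) = max(S_T - K, 0):
  V(3,-3) = 0.000000; V(3,-2) = 0.000000; V(3,-1) = 0.000000; V(3,+0) = 0.000000; V(3,+1) = 0.193156; V(3,+2) = 0.532342; V(3,+3) = 0.953520
Backward induction: V(k, j) = exp(-r*dt) * [p_u * V(k+1, j+1) + p_m * V(k+1, j) + p_d * V(k+1, j-1)]
  V(2,-2) = exp(-r*dt) * [p_u*0.000000 + p_m*0.000000 + p_d*0.000000] = 0.000000
  V(2,-1) = exp(-r*dt) * [p_u*0.000000 + p_m*0.000000 + p_d*0.000000] = 0.000000
  V(2,+0) = exp(-r*dt) * [p_u*0.193156 + p_m*0.000000 + p_d*0.000000] = 0.030337
  V(2,+1) = exp(-r*dt) * [p_u*0.532342 + p_m*0.193156 + p_d*0.000000] = 0.211258
  V(2,+2) = exp(-r*dt) * [p_u*0.953520 + p_m*0.532342 + p_d*0.193156] = 0.535050
  V(1,-1) = exp(-r*dt) * [p_u*0.030337 + p_m*0.000000 + p_d*0.000000] = 0.004765
  V(1,+0) = exp(-r*dt) * [p_u*0.211258 + p_m*0.030337 + p_d*0.000000] = 0.053228
  V(1,+1) = exp(-r*dt) * [p_u*0.535050 + p_m*0.211258 + p_d*0.030337] = 0.228906
  V(0,+0) = exp(-r*dt) * [p_u*0.228906 + p_m*0.053228 + p_d*0.004765] = 0.071954


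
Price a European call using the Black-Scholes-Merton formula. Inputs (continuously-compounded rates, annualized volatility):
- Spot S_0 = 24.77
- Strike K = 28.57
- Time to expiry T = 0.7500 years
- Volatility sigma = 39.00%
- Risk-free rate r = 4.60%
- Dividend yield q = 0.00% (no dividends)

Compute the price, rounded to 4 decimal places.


Answer: Price = 2.2729

Derivation:
d1 = (ln(S/K) + (r - q + 0.5*sigma^2) * T) / (sigma * sqrt(T)) = -0.15155140
d2 = d1 - sigma * sqrt(T) = -0.48930131
exp(-rT) = 0.96608834; exp(-qT) = 1.00000000
C = S_0 * exp(-qT) * N(d1) - K * exp(-rT) * N(d2)
N(d1) = 0.43977038; N(d2) = 0.31231420
C = 24.7700 * 1.00000000 * 0.43977038 - 28.5700 * 0.96608834 * 0.31231420 = 2.2729


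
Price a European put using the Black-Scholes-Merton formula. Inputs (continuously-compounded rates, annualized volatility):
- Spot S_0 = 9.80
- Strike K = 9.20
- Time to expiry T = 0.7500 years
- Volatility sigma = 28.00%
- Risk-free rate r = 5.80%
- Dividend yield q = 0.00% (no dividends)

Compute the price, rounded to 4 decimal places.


d1 = (ln(S/K) + (r - q + 0.5*sigma^2) * T) / (sigma * sqrt(T)) = 0.56117993
d2 = d1 - sigma * sqrt(T) = 0.31869282
exp(-rT) = 0.95743255; exp(-qT) = 1.00000000
P = K * exp(-rT) * N(-d2) - S_0 * exp(-qT) * N(-d1)
N(-d1) = 0.28733744; N(-d2) = 0.37497973
P = 9.2000 * 0.95743255 * 0.37497973 - 9.8000 * 1.00000000 * 0.28733744 = 0.4871

Answer: Price = 0.4871


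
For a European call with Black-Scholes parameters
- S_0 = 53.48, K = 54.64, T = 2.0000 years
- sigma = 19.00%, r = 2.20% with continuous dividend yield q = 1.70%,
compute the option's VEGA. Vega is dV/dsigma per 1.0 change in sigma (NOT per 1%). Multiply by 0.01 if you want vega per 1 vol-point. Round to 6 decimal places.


Answer: Vega = 29.041847

Derivation:
d1 = 0.0917063047; d2 = -0.1769942722
phi(d1) = 0.3972682410; exp(-qT) = 0.9665715046; exp(-rT) = 0.9569539575
Vega = S * exp(-qT) * phi(d1) * sqrt(T) = 53.4800 * 0.9665715046 * 0.3972682410 * 1.4142135624 = 29.041847


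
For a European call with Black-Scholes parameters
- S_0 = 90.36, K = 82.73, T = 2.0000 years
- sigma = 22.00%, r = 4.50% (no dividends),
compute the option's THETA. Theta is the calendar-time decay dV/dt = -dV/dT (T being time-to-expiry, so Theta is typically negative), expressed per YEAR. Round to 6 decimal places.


d1 = 0.7283823334; d2 = 0.4172553497
phi(d1) = 0.3059881372; exp(-qT) = 1.0000000000; exp(-rT) = 0.9139311853
Theta = -S*exp(-qT)*phi(d1)*sigma/(2*sqrt(T)) - r*K*exp(-rT)*N(d2) + q*S*exp(-qT)*N(d1)
N(d1) = 0.7668102126; N(d2) = 0.6617541781; sqrt(T) = 1.4142135624
Term 1 = -90.3600 * 1.0000000000 * 0.3059881372 * 0.2200 / (2 * 1.4142135624) = -2.1505943440
Term 2 = -0.0450 * 82.7300 * 0.9139311853 * 0.6617541781 = -2.2515714166
Term 3 = 0 (no dividend yield, q = 0)
Theta = -2.1505943440 + (-2.2515714166) + (0.0000000000) = -4.402166

Answer: Theta = -4.402166


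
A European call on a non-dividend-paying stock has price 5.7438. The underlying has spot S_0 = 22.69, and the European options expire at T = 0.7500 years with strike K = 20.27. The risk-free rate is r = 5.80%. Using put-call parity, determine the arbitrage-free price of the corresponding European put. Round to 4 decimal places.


Put-call parity: C - P = S_0 * exp(-qT) - K * exp(-rT).
S_0 * exp(-qT) = 22.6900 * 1.00000000 = 22.69000000
K * exp(-rT) = 20.2700 * 0.95743255 = 19.40715787
P = C - S*exp(-qT) + K*exp(-rT)
P = 5.7438 - 22.69000000 + 19.40715787 = 2.4610

Answer: Put price = 2.4610


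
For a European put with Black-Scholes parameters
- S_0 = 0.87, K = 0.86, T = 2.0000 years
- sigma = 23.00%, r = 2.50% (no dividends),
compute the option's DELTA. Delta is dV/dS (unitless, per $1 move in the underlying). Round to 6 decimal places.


d1 = 0.3518957552; d2 = 0.0266266359
phi(d1) = 0.3749907783; exp(-qT) = 1.0000000000; exp(-rT) = 0.9512294245
N(-d1) = 0.3624582214
Delta = -exp(-qT) * N(-d1) = -1.0000000000 * 0.3624582214 = -0.362458

Answer: Delta = -0.362458


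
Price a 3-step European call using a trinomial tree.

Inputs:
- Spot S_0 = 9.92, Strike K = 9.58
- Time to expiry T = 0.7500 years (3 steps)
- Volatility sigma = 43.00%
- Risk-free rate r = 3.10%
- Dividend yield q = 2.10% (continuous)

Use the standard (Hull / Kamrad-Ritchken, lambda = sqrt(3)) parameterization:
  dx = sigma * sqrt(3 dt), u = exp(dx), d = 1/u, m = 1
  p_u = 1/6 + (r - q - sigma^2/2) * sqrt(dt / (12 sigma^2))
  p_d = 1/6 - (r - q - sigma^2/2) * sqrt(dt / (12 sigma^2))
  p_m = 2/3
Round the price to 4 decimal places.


Answer: Price = V(0,0) = 1.5407

Derivation:
dt = T/N = 0.250000; dx = sigma*sqrt(3*dt) = 0.372391
u = exp(dx) = 1.451200; d = 1/u = 0.689085
p_u = 0.138991, p_m = 0.666667, p_d = 0.194343
Discount per step: exp(-r*dt) = 0.992280
Stock lattice S(k, j) with j the centered position index:
  k=0: S(0,+0) = 9.9200
  k=1: S(1,-1) = 6.8357; S(1,+0) = 9.9200; S(1,+1) = 14.3959
  k=2: S(2,-2) = 4.7104; S(2,-1) = 6.8357; S(2,+0) = 9.9200; S(2,+1) = 14.3959; S(2,+2) = 20.8913
  k=3: S(3,-3) = 3.2459; S(3,-2) = 4.7104; S(3,-1) = 6.8357; S(3,+0) = 9.9200; S(3,+1) = 14.3959; S(3,+2) = 20.8913; S(3,+3) = 30.3175
Terminal payoffs V(N, j) = max(S_T - K, 0):
  V(3,-3) = 0.000000; V(3,-2) = 0.000000; V(3,-1) = 0.000000; V(3,+0) = 0.340000; V(3,+1) = 4.815906; V(3,+2) = 11.311341; V(3,+3) = 20.737518
Backward induction: V(k, j) = exp(-r*dt) * [p_u * V(k+1, j+1) + p_m * V(k+1, j) + p_d * V(k+1, j-1)]
  V(2,-2) = exp(-r*dt) * [p_u*0.000000 + p_m*0.000000 + p_d*0.000000] = 0.000000
  V(2,-1) = exp(-r*dt) * [p_u*0.340000 + p_m*0.000000 + p_d*0.000000] = 0.046892
  V(2,+0) = exp(-r*dt) * [p_u*4.815906 + p_m*0.340000 + p_d*0.000000] = 0.889116
  V(2,+1) = exp(-r*dt) * [p_u*11.311341 + p_m*4.815906 + p_d*0.340000] = 4.811419
  V(2,+2) = exp(-r*dt) * [p_u*20.737518 + p_m*11.311341 + p_d*4.815906] = 11.271460
  V(1,-1) = exp(-r*dt) * [p_u*0.889116 + p_m*0.046892 + p_d*0.000000] = 0.153645
  V(1,+0) = exp(-r*dt) * [p_u*4.811419 + p_m*0.889116 + p_d*0.046892] = 1.260791
  V(1,+1) = exp(-r*dt) * [p_u*11.271460 + p_m*4.811419 + p_d*0.889116] = 4.908843
  V(0,+0) = exp(-r*dt) * [p_u*4.908843 + p_m*1.260791 + p_d*0.153645] = 1.540684


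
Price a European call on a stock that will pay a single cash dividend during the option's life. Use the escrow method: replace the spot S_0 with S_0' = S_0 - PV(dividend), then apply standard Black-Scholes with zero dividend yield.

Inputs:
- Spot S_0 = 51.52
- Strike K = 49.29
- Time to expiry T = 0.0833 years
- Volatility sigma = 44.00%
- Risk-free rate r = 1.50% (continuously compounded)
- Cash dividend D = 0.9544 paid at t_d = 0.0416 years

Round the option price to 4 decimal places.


Answer: Price = 3.2511

Derivation:
PV(D) = D * exp(-r * t_d) = 0.9544 * 0.99937619 = 0.95380464
S_0' = S_0 - PV(D) = 51.5200 - 0.95380464 = 50.56619536
d1 = (ln(S_0'/K) + (r + sigma^2/2)*T) / (sigma*sqrt(T)) = 0.27462432
d2 = d1 - sigma*sqrt(T) = 0.14763267
exp(-rT) = 0.99875128
N(d1) = 0.60819756; N(d2) = 0.55868366
C = S_0' * N(d1) - K * exp(-rT) * N(d2) = 50.56619536 * 0.60819756 - 49.2900 * 0.99875128 * 0.55868366 = 3.2511


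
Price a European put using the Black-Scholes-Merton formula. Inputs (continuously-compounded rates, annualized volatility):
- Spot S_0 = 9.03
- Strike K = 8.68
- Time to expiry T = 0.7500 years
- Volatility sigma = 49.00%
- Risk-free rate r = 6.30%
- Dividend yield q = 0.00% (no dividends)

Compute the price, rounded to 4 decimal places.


Answer: Price = 1.1088

Derivation:
d1 = (ln(S/K) + (r - q + 0.5*sigma^2) * T) / (sigma * sqrt(T)) = 0.41667802
d2 = d1 - sigma * sqrt(T) = -0.00767443
exp(-rT) = 0.95384891; exp(-qT) = 1.00000000
P = K * exp(-rT) * N(-d2) - S_0 * exp(-qT) * N(-d1)
N(-d1) = 0.33845697; N(-d2) = 0.50306162
P = 8.6800 * 0.95384891 * 0.50306162 - 9.0300 * 1.00000000 * 0.33845697 = 1.1088


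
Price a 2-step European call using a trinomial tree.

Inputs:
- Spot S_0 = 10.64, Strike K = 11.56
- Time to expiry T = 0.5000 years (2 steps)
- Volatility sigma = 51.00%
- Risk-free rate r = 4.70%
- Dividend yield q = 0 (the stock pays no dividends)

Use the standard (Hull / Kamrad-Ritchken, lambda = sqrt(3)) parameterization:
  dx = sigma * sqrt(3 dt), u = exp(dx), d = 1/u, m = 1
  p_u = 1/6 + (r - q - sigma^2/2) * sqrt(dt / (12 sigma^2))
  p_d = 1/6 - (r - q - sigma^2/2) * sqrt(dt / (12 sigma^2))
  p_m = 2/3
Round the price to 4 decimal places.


Answer: Price = V(0,0) = 1.2139

Derivation:
dt = T/N = 0.250000; dx = sigma*sqrt(3*dt) = 0.441673
u = exp(dx) = 1.555307; d = 1/u = 0.642960
p_u = 0.143162, p_m = 0.666667, p_d = 0.190171
Discount per step: exp(-r*dt) = 0.988319
Stock lattice S(k, j) with j the centered position index:
  k=0: S(0,+0) = 10.6400
  k=1: S(1,-1) = 6.8411; S(1,+0) = 10.6400; S(1,+1) = 16.5485
  k=2: S(2,-2) = 4.3985; S(2,-1) = 6.8411; S(2,+0) = 10.6400; S(2,+1) = 16.5485; S(2,+2) = 25.7379
Terminal payoffs V(N, j) = max(S_T - K, 0):
  V(2,-2) = 0.000000; V(2,-1) = 0.000000; V(2,+0) = 0.000000; V(2,+1) = 4.988467; V(2,+2) = 14.177946
Backward induction: V(k, j) = exp(-r*dt) * [p_u * V(k+1, j+1) + p_m * V(k+1, j) + p_d * V(k+1, j-1)]
  V(1,-1) = exp(-r*dt) * [p_u*0.000000 + p_m*0.000000 + p_d*0.000000] = 0.000000
  V(1,+0) = exp(-r*dt) * [p_u*4.988467 + p_m*0.000000 + p_d*0.000000] = 0.705818
  V(1,+1) = exp(-r*dt) * [p_u*14.177946 + p_m*4.988467 + p_d*0.000000] = 5.292834
  V(0,+0) = exp(-r*dt) * [p_u*5.292834 + p_m*0.705818 + p_d*0.000000] = 1.213932


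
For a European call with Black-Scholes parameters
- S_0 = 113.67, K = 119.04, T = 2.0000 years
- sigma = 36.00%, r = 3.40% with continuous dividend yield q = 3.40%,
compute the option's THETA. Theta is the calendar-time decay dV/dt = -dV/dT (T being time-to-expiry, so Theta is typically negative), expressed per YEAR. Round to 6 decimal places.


Answer: Theta = -4.660100

Derivation:
d1 = 0.1638915257; d2 = -0.3452253568
phi(d1) = 0.3936202176; exp(-qT) = 0.9342604736; exp(-rT) = 0.9342604736
Theta = -S*exp(-qT)*phi(d1)*sigma/(2*sqrt(T)) - r*K*exp(-rT)*N(d2) + q*S*exp(-qT)*N(d1)
N(d1) = 0.5650917308; N(d2) = 0.3649624786; sqrt(T) = 1.4142135624
Term 1 = -113.6700 * 0.9342604736 * 0.3936202176 * 0.3600 / (2 * 1.4142135624) = -5.3204545746
Term 2 = -0.0340 * 119.0400 * 0.9342604736 * 0.3649624786 = -1.3800284125
Term 3 = 0.0340 * 113.6700 * 0.9342604736 * 0.5650917308 = 2.0403830376
Theta = -5.3204545746 + (-1.3800284125) + (2.0403830376) = -4.660100
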